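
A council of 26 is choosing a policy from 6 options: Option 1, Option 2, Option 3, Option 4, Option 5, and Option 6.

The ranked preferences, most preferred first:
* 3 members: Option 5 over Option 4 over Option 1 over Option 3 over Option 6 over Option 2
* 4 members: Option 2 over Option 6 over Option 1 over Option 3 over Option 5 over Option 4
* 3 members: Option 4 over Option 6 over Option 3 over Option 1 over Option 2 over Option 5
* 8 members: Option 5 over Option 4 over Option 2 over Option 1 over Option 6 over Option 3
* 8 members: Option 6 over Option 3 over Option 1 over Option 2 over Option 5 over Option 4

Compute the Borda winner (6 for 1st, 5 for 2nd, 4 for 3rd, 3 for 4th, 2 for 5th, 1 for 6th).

Option 1: 3×4 + 4×4 + 3×3 + 8×3 + 8×4 = 93
Option 2: 3×1 + 4×6 + 3×2 + 8×4 + 8×3 = 89
Option 3: 3×3 + 4×3 + 3×4 + 8×1 + 8×5 = 81
Option 4: 3×5 + 4×1 + 3×6 + 8×5 + 8×1 = 85
Option 5: 3×6 + 4×2 + 3×1 + 8×6 + 8×2 = 93
Option 6: 3×2 + 4×5 + 3×5 + 8×2 + 8×6 = 105

Option 6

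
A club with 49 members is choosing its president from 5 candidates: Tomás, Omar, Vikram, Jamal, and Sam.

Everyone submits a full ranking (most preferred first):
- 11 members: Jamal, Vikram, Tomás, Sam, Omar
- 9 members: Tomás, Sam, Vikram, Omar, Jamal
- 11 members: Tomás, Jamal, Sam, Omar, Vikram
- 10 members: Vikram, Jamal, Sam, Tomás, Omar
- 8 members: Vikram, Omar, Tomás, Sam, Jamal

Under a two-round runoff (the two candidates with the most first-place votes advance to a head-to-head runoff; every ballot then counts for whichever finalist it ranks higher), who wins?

Round 1 first-place votes: Tomás 20, Omar 0, Vikram 18, Jamal 11, Sam 0. Tomás and Vikram advance.
Runoff: Tomás is ranked above Vikram on 20 ballots, Vikram above Tomás on 29.

Vikram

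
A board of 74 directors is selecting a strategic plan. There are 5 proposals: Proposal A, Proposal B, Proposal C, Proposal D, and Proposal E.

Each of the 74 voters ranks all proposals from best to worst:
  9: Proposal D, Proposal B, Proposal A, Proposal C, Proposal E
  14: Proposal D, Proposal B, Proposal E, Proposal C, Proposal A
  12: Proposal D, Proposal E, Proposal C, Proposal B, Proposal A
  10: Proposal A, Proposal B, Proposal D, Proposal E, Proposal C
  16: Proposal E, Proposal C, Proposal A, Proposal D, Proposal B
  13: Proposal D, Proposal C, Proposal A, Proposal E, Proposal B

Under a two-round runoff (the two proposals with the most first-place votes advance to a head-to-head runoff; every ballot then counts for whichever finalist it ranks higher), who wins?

Proposal D

Round 1 first-place votes: Proposal A 10, Proposal B 0, Proposal C 0, Proposal D 48, Proposal E 16. Proposal D and Proposal E advance.
Runoff: Proposal D is ranked above Proposal E on 58 ballots, Proposal E above Proposal D on 16.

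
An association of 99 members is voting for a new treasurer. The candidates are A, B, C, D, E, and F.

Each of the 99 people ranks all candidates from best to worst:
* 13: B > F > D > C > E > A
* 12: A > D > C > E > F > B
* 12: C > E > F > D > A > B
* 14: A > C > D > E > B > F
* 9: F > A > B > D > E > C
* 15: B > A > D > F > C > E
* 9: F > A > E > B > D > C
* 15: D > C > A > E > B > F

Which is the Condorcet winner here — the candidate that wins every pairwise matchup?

A

A vs B: 71–28
A vs C: 59–40
A vs D: 59–40
A vs E: 74–25
A vs F: 56–43
A beats every other candidate.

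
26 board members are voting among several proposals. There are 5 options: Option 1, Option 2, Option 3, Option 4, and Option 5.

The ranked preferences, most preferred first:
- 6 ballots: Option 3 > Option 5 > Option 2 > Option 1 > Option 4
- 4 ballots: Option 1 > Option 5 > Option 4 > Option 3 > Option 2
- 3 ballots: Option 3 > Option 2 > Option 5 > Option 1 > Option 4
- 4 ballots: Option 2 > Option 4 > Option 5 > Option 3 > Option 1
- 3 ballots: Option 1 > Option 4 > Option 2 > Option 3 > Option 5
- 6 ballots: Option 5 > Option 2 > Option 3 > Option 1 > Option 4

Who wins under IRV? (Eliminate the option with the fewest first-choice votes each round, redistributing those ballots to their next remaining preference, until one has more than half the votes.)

Round 1: Option 1 7, Option 2 4, Option 3 9, Option 4 0, Option 5 6. Option 4 eliminated.
Round 2: Option 1 7, Option 2 4, Option 3 9, Option 5 6. Option 2 eliminated.
Round 3: Option 1 7, Option 3 9, Option 5 10. Option 1 eliminated.
Round 4: Option 3 12, Option 5 14. Option 5 has a majority (≥14).

Option 5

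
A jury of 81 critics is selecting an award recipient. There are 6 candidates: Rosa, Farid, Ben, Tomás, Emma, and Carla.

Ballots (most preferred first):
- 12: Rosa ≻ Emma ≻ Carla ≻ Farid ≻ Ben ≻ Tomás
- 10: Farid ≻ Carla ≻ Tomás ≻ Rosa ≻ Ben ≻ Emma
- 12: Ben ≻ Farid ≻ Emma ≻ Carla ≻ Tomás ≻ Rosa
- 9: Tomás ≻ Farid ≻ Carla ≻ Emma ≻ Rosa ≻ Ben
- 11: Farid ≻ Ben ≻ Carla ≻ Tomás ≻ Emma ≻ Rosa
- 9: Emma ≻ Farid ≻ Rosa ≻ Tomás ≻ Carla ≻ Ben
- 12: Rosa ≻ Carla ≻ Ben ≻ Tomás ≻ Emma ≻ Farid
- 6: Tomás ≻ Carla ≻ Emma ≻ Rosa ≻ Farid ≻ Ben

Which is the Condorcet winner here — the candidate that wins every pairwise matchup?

Farid

Farid vs Rosa: 51–30
Farid vs Ben: 57–24
Farid vs Tomás: 54–27
Farid vs Emma: 42–39
Farid vs Carla: 51–30
Farid beats every other candidate.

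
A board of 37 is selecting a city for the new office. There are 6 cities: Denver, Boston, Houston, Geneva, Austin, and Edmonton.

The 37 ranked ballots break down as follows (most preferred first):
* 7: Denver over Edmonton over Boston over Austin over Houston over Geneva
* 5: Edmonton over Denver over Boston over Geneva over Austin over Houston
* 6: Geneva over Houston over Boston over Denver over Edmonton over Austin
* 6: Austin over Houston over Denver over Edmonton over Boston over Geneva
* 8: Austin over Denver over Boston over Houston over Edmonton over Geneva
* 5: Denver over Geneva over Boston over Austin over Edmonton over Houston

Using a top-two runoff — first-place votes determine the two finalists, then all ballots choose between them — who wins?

Denver

Round 1 first-place votes: Denver 12, Boston 0, Houston 0, Geneva 6, Austin 14, Edmonton 5. Austin and Denver advance.
Runoff: Austin is ranked above Denver on 14 ballots, Denver above Austin on 23.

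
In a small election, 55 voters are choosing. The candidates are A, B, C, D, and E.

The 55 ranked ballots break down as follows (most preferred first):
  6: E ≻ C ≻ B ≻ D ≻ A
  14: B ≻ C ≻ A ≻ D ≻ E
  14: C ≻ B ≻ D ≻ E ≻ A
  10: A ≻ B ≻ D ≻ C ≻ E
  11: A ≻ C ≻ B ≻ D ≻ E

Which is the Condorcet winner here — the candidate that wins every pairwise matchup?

C vs A: 34–21
C vs B: 31–24
C vs D: 45–10
C vs E: 49–6
C beats every other candidate.

C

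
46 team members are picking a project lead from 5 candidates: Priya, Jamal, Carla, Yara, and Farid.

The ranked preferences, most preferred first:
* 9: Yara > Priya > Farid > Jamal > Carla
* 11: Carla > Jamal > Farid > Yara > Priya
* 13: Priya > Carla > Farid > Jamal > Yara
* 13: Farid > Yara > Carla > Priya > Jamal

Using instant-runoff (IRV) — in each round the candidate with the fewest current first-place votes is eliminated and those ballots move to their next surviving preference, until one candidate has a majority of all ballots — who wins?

Farid

Round 1: Priya 13, Jamal 0, Carla 11, Yara 9, Farid 13. Jamal eliminated.
Round 2: Priya 13, Carla 11, Yara 9, Farid 13. Yara eliminated.
Round 3: Priya 22, Carla 11, Farid 13. Carla eliminated.
Round 4: Priya 22, Farid 24. Farid has a majority (≥24).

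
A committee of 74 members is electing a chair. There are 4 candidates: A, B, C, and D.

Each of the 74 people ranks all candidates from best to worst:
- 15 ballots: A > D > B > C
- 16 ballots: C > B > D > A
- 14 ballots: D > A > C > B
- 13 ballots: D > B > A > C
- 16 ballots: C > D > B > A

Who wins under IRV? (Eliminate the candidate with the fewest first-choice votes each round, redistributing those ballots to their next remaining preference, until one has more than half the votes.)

Round 1: A 15, B 0, C 32, D 27. B eliminated.
Round 2: A 15, C 32, D 27. A eliminated.
Round 3: C 32, D 42. D has a majority (≥38).

D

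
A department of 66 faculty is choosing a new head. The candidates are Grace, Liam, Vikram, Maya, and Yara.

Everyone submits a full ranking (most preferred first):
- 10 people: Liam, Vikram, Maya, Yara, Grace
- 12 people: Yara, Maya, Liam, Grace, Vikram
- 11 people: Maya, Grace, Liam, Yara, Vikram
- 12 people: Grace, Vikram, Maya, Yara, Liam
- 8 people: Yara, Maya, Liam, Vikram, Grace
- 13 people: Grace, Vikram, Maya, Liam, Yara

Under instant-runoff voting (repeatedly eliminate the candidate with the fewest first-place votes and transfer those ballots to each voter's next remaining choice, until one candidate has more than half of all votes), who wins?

Maya

Round 1: Grace 25, Liam 10, Vikram 0, Maya 11, Yara 20. Vikram eliminated.
Round 2: Grace 25, Liam 10, Maya 11, Yara 20. Liam eliminated.
Round 3: Grace 25, Maya 21, Yara 20. Yara eliminated.
Round 4: Grace 25, Maya 41. Maya has a majority (≥34).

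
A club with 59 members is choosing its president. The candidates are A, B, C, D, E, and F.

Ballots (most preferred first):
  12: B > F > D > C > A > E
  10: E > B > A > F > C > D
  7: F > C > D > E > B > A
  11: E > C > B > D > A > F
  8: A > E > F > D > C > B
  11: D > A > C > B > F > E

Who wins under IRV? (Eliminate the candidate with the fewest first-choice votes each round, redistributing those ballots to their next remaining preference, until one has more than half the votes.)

Round 1: A 8, B 12, C 0, D 11, E 21, F 7. C eliminated.
Round 2: A 8, B 12, D 11, E 21, F 7. F eliminated.
Round 3: A 8, B 12, D 18, E 21. A eliminated.
Round 4: B 12, D 18, E 29. B eliminated.
Round 5: D 30, E 29. D has a majority (≥30).

D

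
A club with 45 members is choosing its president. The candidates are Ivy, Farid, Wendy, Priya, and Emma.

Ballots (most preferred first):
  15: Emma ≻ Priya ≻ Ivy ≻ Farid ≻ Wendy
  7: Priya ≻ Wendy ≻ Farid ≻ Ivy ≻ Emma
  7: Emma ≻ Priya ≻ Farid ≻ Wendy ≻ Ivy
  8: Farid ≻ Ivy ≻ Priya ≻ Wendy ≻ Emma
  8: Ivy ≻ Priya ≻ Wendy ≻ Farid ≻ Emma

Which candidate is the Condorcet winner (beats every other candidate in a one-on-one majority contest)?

Priya

Priya vs Ivy: 29–16
Priya vs Farid: 37–8
Priya vs Wendy: 45–0
Priya vs Emma: 23–22
Priya beats every other candidate.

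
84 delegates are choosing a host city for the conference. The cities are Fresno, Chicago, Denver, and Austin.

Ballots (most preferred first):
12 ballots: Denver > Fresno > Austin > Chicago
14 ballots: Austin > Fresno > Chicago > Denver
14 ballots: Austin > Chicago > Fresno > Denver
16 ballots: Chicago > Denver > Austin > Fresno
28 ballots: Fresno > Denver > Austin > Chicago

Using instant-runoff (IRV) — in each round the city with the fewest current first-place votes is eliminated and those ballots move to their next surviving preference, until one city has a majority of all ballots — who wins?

Round 1: Fresno 28, Chicago 16, Denver 12, Austin 28. Denver eliminated.
Round 2: Fresno 40, Chicago 16, Austin 28. Chicago eliminated.
Round 3: Fresno 40, Austin 44. Austin has a majority (≥43).

Austin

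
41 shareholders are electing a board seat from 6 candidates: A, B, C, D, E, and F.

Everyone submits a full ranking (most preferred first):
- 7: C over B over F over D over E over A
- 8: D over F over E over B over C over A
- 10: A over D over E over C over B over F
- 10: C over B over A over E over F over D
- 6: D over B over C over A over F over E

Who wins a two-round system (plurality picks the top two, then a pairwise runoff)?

Round 1 first-place votes: A 10, B 0, C 17, D 14, E 0, F 0. C and D advance.
Runoff: C is ranked above D on 17 ballots, D above C on 24.

D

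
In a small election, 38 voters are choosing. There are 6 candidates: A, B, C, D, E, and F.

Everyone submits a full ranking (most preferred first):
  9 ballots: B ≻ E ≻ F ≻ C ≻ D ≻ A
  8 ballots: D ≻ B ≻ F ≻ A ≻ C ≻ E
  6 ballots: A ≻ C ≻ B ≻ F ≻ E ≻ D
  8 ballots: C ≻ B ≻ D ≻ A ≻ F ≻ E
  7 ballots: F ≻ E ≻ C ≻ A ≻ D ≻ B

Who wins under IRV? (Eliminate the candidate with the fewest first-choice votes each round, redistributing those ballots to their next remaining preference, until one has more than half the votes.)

Round 1: A 6, B 9, C 8, D 8, E 0, F 7. E eliminated.
Round 2: A 6, B 9, C 8, D 8, F 7. A eliminated.
Round 3: B 9, C 14, D 8, F 7. F eliminated.
Round 4: B 9, C 21, D 8. C has a majority (≥20).

C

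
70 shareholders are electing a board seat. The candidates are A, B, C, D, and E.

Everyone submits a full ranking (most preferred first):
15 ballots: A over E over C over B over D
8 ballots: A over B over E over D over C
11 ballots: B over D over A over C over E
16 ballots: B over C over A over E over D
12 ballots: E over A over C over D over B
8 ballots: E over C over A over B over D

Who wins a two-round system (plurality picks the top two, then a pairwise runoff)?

A

Round 1 first-place votes: A 23, B 27, C 0, D 0, E 20. B and A advance.
Runoff: B is ranked above A on 27 ballots, A above B on 43.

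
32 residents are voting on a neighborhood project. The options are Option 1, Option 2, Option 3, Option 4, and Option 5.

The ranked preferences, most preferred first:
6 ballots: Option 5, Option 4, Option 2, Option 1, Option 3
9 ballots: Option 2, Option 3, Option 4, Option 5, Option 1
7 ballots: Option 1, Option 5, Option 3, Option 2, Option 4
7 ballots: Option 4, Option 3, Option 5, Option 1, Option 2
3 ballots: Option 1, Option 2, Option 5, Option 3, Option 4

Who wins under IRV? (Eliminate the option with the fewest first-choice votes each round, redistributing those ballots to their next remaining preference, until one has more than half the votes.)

Option 4

Round 1: Option 1 10, Option 2 9, Option 3 0, Option 4 7, Option 5 6. Option 3 eliminated.
Round 2: Option 1 10, Option 2 9, Option 4 7, Option 5 6. Option 5 eliminated.
Round 3: Option 1 10, Option 2 9, Option 4 13. Option 2 eliminated.
Round 4: Option 1 10, Option 4 22. Option 4 has a majority (≥17).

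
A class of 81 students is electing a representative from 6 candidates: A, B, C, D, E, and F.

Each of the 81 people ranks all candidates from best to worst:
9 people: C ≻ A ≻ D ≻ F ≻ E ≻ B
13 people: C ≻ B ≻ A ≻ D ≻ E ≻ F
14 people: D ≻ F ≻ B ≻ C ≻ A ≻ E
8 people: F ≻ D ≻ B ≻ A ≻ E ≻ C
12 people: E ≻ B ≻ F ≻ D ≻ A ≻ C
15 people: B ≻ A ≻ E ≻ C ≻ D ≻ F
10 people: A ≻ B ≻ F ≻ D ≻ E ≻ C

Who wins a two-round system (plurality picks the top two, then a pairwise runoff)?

Round 1 first-place votes: A 10, B 15, C 22, D 14, E 12, F 8. C and B advance.
Runoff: C is ranked above B on 22 ballots, B above C on 59.

B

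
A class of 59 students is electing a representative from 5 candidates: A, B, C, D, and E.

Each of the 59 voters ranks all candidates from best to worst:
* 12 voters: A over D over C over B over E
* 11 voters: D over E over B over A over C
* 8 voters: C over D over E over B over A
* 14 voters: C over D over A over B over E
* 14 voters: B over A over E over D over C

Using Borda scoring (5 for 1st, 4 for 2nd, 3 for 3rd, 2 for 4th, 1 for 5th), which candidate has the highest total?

D

A: 12×5 + 11×2 + 8×1 + 14×3 + 14×4 = 188
B: 12×2 + 11×3 + 8×2 + 14×2 + 14×5 = 171
C: 12×3 + 11×1 + 8×5 + 14×5 + 14×1 = 171
D: 12×4 + 11×5 + 8×4 + 14×4 + 14×2 = 219
E: 12×1 + 11×4 + 8×3 + 14×1 + 14×3 = 136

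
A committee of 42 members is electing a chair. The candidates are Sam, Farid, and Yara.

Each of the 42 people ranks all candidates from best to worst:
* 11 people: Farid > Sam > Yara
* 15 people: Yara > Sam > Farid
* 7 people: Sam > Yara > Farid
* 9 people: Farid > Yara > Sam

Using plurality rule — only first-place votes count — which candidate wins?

Farid

First-place votes: Sam 7, Farid 20, Yara 15.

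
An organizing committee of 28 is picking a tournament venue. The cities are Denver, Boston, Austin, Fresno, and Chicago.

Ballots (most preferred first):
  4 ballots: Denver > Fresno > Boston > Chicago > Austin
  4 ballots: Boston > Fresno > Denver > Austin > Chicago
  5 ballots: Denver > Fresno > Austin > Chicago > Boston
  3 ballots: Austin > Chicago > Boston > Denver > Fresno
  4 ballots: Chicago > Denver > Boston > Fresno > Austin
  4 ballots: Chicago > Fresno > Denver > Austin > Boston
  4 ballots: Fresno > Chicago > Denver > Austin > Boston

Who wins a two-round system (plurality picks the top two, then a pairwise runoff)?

Round 1 first-place votes: Denver 9, Boston 4, Austin 3, Fresno 4, Chicago 8. Denver and Chicago advance.
Runoff: Denver is ranked above Chicago on 13 ballots, Chicago above Denver on 15.

Chicago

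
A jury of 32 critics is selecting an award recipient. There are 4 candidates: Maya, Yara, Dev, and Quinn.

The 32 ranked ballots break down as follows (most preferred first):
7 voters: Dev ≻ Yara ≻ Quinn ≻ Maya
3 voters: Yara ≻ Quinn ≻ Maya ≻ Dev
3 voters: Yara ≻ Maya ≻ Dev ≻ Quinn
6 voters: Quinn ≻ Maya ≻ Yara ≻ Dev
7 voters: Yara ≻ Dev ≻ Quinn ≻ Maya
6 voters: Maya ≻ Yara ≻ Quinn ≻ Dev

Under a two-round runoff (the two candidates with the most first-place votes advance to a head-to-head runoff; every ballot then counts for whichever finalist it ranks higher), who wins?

Round 1 first-place votes: Maya 6, Yara 13, Dev 7, Quinn 6. Yara and Dev advance.
Runoff: Yara is ranked above Dev on 25 ballots, Dev above Yara on 7.

Yara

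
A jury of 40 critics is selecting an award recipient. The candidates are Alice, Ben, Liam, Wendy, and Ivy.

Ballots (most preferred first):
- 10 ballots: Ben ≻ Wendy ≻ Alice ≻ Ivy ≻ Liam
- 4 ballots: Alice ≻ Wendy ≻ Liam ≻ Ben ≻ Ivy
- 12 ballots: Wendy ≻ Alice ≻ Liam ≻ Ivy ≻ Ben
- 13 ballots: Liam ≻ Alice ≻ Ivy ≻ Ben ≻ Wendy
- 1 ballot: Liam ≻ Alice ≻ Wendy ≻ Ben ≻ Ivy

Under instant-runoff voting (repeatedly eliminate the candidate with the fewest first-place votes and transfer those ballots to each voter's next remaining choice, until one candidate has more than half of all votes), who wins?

Wendy

Round 1: Alice 4, Ben 10, Liam 14, Wendy 12, Ivy 0. Ivy eliminated.
Round 2: Alice 4, Ben 10, Liam 14, Wendy 12. Alice eliminated.
Round 3: Ben 10, Liam 14, Wendy 16. Ben eliminated.
Round 4: Liam 14, Wendy 26. Wendy has a majority (≥21).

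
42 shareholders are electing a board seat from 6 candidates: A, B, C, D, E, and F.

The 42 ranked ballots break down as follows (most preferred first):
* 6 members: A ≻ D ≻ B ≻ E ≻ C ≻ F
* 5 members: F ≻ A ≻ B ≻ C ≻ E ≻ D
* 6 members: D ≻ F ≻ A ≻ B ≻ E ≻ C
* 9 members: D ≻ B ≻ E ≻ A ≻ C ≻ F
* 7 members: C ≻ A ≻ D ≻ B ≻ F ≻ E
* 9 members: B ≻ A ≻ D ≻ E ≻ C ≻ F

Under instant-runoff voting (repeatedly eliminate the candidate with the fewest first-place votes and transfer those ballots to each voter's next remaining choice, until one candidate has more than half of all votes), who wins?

A

Round 1: A 6, B 9, C 7, D 15, E 0, F 5. E eliminated.
Round 2: A 6, B 9, C 7, D 15, F 5. F eliminated.
Round 3: A 11, B 9, C 7, D 15. C eliminated.
Round 4: A 18, B 9, D 15. B eliminated.
Round 5: A 27, D 15. A has a majority (≥22).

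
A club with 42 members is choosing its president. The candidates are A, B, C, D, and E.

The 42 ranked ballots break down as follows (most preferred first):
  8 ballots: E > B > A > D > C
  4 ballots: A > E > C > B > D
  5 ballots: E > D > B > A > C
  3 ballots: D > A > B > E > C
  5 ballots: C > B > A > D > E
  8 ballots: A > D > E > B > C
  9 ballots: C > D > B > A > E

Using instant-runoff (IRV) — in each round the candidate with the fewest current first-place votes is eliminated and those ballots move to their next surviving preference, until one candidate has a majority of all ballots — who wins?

Round 1: A 12, B 0, C 14, D 3, E 13. B eliminated.
Round 2: A 12, C 14, D 3, E 13. D eliminated.
Round 3: A 15, C 14, E 13. E eliminated.
Round 4: A 28, C 14. A has a majority (≥22).

A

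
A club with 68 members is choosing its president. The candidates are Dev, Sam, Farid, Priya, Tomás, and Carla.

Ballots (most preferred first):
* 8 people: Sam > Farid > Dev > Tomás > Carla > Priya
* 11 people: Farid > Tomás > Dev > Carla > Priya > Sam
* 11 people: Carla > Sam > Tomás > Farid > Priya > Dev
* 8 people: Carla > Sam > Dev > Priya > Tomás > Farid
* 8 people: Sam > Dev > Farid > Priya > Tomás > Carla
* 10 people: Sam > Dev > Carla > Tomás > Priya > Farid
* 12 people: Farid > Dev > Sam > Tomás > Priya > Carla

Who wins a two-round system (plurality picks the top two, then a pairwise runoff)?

Round 1 first-place votes: Dev 0, Sam 26, Farid 23, Priya 0, Tomás 0, Carla 19. Sam and Farid advance.
Runoff: Sam is ranked above Farid on 45 ballots, Farid above Sam on 23.

Sam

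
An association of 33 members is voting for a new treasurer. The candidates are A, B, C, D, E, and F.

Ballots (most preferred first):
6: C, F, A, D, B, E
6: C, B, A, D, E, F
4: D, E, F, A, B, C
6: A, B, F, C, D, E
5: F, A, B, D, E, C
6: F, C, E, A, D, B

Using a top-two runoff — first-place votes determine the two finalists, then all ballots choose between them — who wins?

Round 1 first-place votes: A 6, B 0, C 12, D 4, E 0, F 11. C and F advance.
Runoff: C is ranked above F on 12 ballots, F above C on 21.

F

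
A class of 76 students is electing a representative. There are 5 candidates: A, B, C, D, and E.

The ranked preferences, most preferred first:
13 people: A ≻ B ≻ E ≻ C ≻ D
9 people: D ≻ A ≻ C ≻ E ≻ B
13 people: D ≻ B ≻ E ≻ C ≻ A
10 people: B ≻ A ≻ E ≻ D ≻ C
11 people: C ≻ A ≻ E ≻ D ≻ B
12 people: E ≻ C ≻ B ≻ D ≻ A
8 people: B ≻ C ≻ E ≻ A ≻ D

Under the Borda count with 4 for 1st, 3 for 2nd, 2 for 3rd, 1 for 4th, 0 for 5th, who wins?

B

A: 13×4 + 9×3 + 13×0 + 10×3 + 11×3 + 12×0 + 8×1 = 150
B: 13×3 + 9×0 + 13×3 + 10×4 + 11×0 + 12×2 + 8×4 = 174
C: 13×1 + 9×2 + 13×1 + 10×0 + 11×4 + 12×3 + 8×3 = 148
D: 13×0 + 9×4 + 13×4 + 10×1 + 11×1 + 12×1 + 8×0 = 121
E: 13×2 + 9×1 + 13×2 + 10×2 + 11×2 + 12×4 + 8×2 = 167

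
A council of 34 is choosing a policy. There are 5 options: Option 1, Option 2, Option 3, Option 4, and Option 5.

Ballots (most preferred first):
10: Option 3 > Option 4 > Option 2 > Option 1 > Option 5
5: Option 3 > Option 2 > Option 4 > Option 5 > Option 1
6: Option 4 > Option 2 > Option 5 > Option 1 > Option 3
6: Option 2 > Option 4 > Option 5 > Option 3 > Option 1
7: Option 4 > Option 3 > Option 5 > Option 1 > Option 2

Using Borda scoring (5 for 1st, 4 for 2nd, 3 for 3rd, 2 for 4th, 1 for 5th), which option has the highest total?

Option 4

Option 1: 10×2 + 5×1 + 6×2 + 6×1 + 7×2 = 57
Option 2: 10×3 + 5×4 + 6×4 + 6×5 + 7×1 = 111
Option 3: 10×5 + 5×5 + 6×1 + 6×2 + 7×4 = 121
Option 4: 10×4 + 5×3 + 6×5 + 6×4 + 7×5 = 144
Option 5: 10×1 + 5×2 + 6×3 + 6×3 + 7×3 = 77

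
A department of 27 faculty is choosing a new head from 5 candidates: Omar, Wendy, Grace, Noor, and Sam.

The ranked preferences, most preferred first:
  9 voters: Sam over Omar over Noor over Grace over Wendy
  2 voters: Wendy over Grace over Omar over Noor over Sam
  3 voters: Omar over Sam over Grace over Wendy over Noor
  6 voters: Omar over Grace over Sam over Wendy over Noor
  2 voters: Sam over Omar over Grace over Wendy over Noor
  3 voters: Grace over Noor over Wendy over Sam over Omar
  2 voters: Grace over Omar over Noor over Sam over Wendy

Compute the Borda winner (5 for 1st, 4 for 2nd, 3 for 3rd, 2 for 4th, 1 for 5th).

Omar: 9×4 + 2×3 + 3×5 + 6×5 + 2×4 + 3×1 + 2×4 = 106
Wendy: 9×1 + 2×5 + 3×2 + 6×2 + 2×2 + 3×3 + 2×1 = 52
Grace: 9×2 + 2×4 + 3×3 + 6×4 + 2×3 + 3×5 + 2×5 = 90
Noor: 9×3 + 2×2 + 3×1 + 6×1 + 2×1 + 3×4 + 2×3 = 60
Sam: 9×5 + 2×1 + 3×4 + 6×3 + 2×5 + 3×2 + 2×2 = 97

Omar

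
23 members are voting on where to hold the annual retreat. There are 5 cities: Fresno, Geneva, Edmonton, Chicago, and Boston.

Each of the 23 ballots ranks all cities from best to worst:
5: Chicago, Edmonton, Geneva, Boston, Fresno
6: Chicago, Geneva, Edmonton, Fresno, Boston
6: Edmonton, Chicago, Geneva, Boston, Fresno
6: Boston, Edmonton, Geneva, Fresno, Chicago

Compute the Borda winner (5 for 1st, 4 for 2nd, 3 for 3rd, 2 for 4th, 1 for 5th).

Edmonton

Fresno: 5×1 + 6×2 + 6×1 + 6×2 = 35
Geneva: 5×3 + 6×4 + 6×3 + 6×3 = 75
Edmonton: 5×4 + 6×3 + 6×5 + 6×4 = 92
Chicago: 5×5 + 6×5 + 6×4 + 6×1 = 85
Boston: 5×2 + 6×1 + 6×2 + 6×5 = 58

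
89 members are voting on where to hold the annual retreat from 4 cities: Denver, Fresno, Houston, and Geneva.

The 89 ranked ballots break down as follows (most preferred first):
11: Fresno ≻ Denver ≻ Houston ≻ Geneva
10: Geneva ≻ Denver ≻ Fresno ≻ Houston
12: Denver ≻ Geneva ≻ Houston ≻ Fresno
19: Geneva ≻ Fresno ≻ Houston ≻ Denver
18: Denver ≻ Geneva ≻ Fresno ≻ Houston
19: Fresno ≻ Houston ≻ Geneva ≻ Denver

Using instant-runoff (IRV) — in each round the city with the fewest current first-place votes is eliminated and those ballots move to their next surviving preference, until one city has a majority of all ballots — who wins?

Round 1: Denver 30, Fresno 30, Houston 0, Geneva 29. Houston eliminated.
Round 2: Denver 30, Fresno 30, Geneva 29. Geneva eliminated.
Round 3: Denver 40, Fresno 49. Fresno has a majority (≥45).

Fresno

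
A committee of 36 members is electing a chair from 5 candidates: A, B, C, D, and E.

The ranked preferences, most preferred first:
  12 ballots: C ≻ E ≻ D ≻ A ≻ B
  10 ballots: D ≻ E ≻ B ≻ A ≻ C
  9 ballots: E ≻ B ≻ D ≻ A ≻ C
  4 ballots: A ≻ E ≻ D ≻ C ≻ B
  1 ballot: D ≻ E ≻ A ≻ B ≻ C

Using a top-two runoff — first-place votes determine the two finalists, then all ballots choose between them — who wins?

Round 1 first-place votes: A 4, B 0, C 12, D 11, E 9. C and D advance.
Runoff: C is ranked above D on 12 ballots, D above C on 24.

D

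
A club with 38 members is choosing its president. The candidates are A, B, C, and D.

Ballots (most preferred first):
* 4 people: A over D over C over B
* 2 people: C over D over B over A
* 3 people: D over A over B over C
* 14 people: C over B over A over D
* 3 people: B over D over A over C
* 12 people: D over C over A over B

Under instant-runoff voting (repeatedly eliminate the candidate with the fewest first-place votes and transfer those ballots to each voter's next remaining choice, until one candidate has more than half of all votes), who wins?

D

Round 1: A 4, B 3, C 16, D 15. B eliminated.
Round 2: A 4, C 16, D 18. A eliminated.
Round 3: C 16, D 22. D has a majority (≥20).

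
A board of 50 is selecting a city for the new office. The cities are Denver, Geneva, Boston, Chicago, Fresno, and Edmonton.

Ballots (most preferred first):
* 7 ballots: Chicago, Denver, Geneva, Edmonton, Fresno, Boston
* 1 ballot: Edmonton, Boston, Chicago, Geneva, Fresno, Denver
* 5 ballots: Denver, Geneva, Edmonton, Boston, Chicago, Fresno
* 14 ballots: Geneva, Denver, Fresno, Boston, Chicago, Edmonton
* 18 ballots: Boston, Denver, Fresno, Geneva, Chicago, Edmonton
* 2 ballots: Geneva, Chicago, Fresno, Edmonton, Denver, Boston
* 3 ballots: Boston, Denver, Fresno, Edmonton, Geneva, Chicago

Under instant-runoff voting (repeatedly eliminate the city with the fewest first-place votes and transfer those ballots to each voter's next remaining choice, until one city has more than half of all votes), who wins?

Round 1: Denver 5, Geneva 16, Boston 21, Chicago 7, Fresno 0, Edmonton 1. Fresno eliminated.
Round 2: Denver 5, Geneva 16, Boston 21, Chicago 7, Edmonton 1. Edmonton eliminated.
Round 3: Denver 5, Geneva 16, Boston 22, Chicago 7. Denver eliminated.
Round 4: Geneva 21, Boston 22, Chicago 7. Chicago eliminated.
Round 5: Geneva 28, Boston 22. Geneva has a majority (≥26).

Geneva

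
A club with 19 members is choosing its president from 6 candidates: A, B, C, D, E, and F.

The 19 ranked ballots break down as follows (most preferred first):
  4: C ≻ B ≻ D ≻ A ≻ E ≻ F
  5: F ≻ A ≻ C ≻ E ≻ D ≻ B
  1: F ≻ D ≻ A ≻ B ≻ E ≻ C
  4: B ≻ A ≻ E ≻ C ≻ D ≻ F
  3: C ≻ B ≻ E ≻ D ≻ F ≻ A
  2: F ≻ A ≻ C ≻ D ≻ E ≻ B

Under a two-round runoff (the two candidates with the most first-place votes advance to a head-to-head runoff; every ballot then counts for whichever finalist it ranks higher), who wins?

C

Round 1 first-place votes: A 0, B 4, C 7, D 0, E 0, F 8. F and C advance.
Runoff: F is ranked above C on 8 ballots, C above F on 11.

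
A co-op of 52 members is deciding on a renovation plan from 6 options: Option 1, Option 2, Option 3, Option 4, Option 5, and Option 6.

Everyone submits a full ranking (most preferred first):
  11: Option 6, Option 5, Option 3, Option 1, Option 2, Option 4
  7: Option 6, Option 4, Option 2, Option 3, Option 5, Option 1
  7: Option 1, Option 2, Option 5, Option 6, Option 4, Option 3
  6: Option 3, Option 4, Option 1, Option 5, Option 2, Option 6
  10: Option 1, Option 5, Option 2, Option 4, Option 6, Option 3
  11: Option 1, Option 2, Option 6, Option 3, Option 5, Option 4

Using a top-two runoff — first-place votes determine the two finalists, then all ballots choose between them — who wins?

Option 1

Round 1 first-place votes: Option 1 28, Option 2 0, Option 3 6, Option 4 0, Option 5 0, Option 6 18. Option 1 and Option 6 advance.
Runoff: Option 1 is ranked above Option 6 on 34 ballots, Option 6 above Option 1 on 18.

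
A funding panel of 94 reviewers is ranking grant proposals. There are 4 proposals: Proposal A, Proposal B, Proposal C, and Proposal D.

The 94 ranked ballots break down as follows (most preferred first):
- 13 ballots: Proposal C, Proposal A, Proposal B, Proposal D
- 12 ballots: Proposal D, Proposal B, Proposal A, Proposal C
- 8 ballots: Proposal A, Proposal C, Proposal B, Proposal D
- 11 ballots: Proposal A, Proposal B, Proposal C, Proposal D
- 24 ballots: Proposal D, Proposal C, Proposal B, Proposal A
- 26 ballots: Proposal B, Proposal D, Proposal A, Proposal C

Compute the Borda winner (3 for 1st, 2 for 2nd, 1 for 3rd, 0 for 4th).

Proposal B

Proposal A: 13×2 + 12×1 + 8×3 + 11×3 + 24×0 + 26×1 = 121
Proposal B: 13×1 + 12×2 + 8×1 + 11×2 + 24×1 + 26×3 = 169
Proposal C: 13×3 + 12×0 + 8×2 + 11×1 + 24×2 + 26×0 = 114
Proposal D: 13×0 + 12×3 + 8×0 + 11×0 + 24×3 + 26×2 = 160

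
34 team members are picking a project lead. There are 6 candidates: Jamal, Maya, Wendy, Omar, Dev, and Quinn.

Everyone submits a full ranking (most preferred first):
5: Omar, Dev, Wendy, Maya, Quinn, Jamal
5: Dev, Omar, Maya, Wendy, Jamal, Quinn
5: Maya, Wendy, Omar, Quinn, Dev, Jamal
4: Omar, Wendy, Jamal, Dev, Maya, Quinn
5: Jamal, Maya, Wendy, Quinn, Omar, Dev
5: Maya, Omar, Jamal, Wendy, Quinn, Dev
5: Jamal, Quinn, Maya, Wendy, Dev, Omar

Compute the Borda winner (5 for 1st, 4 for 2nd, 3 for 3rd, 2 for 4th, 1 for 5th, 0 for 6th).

Jamal: 5×0 + 5×1 + 5×0 + 4×3 + 5×5 + 5×3 + 5×5 = 82
Maya: 5×2 + 5×3 + 5×5 + 4×1 + 5×4 + 5×5 + 5×3 = 114
Wendy: 5×3 + 5×2 + 5×4 + 4×4 + 5×3 + 5×2 + 5×2 = 96
Omar: 5×5 + 5×4 + 5×3 + 4×5 + 5×1 + 5×4 + 5×0 = 105
Dev: 5×4 + 5×5 + 5×1 + 4×2 + 5×0 + 5×0 + 5×1 = 63
Quinn: 5×1 + 5×0 + 5×2 + 4×0 + 5×2 + 5×1 + 5×4 = 50

Maya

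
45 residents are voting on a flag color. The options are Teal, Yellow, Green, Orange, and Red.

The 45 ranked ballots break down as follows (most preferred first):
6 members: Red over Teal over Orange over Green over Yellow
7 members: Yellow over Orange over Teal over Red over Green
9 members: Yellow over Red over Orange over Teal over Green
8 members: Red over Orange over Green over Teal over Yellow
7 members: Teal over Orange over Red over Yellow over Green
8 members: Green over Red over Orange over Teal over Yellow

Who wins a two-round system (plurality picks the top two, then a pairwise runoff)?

Red

Round 1 first-place votes: Teal 7, Yellow 16, Green 8, Orange 0, Red 14. Yellow and Red advance.
Runoff: Yellow is ranked above Red on 16 ballots, Red above Yellow on 29.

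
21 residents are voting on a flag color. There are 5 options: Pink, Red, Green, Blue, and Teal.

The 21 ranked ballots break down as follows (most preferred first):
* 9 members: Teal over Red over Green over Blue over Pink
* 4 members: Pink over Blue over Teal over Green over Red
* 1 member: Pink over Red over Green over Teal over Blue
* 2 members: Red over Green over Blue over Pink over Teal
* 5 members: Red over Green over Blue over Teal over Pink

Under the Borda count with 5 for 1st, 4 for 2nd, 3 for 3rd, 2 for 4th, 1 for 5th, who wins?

Red

Pink: 9×1 + 4×5 + 1×5 + 2×2 + 5×1 = 43
Red: 9×4 + 4×1 + 1×4 + 2×5 + 5×5 = 79
Green: 9×3 + 4×2 + 1×3 + 2×4 + 5×4 = 66
Blue: 9×2 + 4×4 + 1×1 + 2×3 + 5×3 = 56
Teal: 9×5 + 4×3 + 1×2 + 2×1 + 5×2 = 71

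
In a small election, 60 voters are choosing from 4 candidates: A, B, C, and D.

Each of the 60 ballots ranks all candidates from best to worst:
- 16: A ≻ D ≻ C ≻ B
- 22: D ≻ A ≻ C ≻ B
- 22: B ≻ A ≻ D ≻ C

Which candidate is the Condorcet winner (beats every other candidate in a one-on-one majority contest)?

A

A vs B: 38–22
A vs C: 60–0
A vs D: 38–22
A beats every other candidate.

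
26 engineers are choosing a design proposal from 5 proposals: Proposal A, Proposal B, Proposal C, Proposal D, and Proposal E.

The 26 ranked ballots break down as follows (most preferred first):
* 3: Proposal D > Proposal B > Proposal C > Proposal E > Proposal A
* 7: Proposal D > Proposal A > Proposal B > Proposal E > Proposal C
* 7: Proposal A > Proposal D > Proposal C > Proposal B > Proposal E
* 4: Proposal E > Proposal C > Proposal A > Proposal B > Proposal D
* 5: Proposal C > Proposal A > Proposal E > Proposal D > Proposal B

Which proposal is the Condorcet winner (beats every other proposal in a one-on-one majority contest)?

Proposal A vs Proposal B: 23–3
Proposal A vs Proposal C: 14–12
Proposal A vs Proposal D: 16–10
Proposal A vs Proposal E: 19–7
Proposal A beats every other proposal.

Proposal A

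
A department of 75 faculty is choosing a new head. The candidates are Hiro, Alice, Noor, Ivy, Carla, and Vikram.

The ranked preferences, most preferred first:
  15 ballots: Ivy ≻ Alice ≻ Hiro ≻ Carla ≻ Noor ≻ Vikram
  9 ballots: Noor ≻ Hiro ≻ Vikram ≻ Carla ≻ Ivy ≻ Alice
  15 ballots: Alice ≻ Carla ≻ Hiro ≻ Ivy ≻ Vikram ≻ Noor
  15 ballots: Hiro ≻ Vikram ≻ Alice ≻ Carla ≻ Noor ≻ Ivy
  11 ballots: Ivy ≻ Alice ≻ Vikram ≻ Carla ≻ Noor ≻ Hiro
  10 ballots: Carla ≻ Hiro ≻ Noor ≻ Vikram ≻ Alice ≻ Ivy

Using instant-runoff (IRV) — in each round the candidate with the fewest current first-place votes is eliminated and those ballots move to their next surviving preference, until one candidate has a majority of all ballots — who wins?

Hiro

Round 1: Hiro 15, Alice 15, Noor 9, Ivy 26, Carla 10, Vikram 0. Vikram eliminated.
Round 2: Hiro 15, Alice 15, Noor 9, Ivy 26, Carla 10. Noor eliminated.
Round 3: Hiro 24, Alice 15, Ivy 26, Carla 10. Carla eliminated.
Round 4: Hiro 34, Alice 15, Ivy 26. Alice eliminated.
Round 5: Hiro 49, Ivy 26. Hiro has a majority (≥38).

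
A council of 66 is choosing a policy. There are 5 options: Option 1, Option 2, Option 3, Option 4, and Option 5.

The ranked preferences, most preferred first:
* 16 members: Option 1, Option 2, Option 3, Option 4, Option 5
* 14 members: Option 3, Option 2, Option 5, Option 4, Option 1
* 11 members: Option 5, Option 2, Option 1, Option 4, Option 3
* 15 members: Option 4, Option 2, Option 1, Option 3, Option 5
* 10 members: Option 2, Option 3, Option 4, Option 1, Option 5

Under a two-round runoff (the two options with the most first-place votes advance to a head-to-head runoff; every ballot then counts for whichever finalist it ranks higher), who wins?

Round 1 first-place votes: Option 1 16, Option 2 10, Option 3 14, Option 4 15, Option 5 11. Option 1 and Option 4 advance.
Runoff: Option 1 is ranked above Option 4 on 27 ballots, Option 4 above Option 1 on 39.

Option 4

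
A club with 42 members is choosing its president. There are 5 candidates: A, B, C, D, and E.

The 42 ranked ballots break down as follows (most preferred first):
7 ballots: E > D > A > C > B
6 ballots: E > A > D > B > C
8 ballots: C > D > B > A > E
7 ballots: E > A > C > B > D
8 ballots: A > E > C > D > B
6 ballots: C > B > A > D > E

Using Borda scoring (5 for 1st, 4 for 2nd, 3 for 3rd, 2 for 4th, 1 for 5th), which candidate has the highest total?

A

A: 7×3 + 6×4 + 8×2 + 7×4 + 8×5 + 6×3 = 147
B: 7×1 + 6×2 + 8×3 + 7×2 + 8×1 + 6×4 = 89
C: 7×2 + 6×1 + 8×5 + 7×3 + 8×3 + 6×5 = 135
D: 7×4 + 6×3 + 8×4 + 7×1 + 8×2 + 6×2 = 113
E: 7×5 + 6×5 + 8×1 + 7×5 + 8×4 + 6×1 = 146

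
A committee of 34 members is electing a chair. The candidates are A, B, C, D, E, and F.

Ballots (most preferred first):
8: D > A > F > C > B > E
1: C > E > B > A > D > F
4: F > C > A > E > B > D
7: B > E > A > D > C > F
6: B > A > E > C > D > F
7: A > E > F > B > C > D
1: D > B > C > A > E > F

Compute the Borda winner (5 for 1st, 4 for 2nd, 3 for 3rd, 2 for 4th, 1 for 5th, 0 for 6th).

A: 8×4 + 1×2 + 4×3 + 7×3 + 6×4 + 7×5 + 1×2 = 128
B: 8×1 + 1×3 + 4×1 + 7×5 + 6×5 + 7×2 + 1×4 = 98
C: 8×2 + 1×5 + 4×4 + 7×1 + 6×2 + 7×1 + 1×3 = 66
D: 8×5 + 1×1 + 4×0 + 7×2 + 6×1 + 7×0 + 1×5 = 66
E: 8×0 + 1×4 + 4×2 + 7×4 + 6×3 + 7×4 + 1×1 = 87
F: 8×3 + 1×0 + 4×5 + 7×0 + 6×0 + 7×3 + 1×0 = 65

A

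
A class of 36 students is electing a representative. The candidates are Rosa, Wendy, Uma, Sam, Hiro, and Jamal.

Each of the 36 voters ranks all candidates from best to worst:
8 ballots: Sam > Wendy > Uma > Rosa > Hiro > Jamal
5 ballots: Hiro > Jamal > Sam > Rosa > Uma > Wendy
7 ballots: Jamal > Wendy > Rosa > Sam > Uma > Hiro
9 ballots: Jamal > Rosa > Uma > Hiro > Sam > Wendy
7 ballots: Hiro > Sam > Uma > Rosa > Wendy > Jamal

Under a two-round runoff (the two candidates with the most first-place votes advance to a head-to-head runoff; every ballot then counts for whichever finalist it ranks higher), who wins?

Round 1 first-place votes: Rosa 0, Wendy 0, Uma 0, Sam 8, Hiro 12, Jamal 16. Jamal and Hiro advance.
Runoff: Jamal is ranked above Hiro on 16 ballots, Hiro above Jamal on 20.

Hiro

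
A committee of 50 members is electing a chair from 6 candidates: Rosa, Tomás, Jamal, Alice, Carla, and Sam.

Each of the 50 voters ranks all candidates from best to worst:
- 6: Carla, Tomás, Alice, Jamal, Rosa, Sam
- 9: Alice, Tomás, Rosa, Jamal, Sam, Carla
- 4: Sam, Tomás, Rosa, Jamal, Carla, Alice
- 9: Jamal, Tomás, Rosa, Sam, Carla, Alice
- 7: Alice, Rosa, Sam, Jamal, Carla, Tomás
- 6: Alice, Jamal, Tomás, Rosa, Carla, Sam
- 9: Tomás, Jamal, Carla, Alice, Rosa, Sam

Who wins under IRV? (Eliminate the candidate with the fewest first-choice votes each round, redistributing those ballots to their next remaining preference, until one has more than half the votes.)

Tomás

Round 1: Rosa 0, Tomás 9, Jamal 9, Alice 22, Carla 6, Sam 4. Rosa eliminated.
Round 2: Tomás 9, Jamal 9, Alice 22, Carla 6, Sam 4. Sam eliminated.
Round 3: Tomás 13, Jamal 9, Alice 22, Carla 6. Carla eliminated.
Round 4: Tomás 19, Jamal 9, Alice 22. Jamal eliminated.
Round 5: Tomás 28, Alice 22. Tomás has a majority (≥26).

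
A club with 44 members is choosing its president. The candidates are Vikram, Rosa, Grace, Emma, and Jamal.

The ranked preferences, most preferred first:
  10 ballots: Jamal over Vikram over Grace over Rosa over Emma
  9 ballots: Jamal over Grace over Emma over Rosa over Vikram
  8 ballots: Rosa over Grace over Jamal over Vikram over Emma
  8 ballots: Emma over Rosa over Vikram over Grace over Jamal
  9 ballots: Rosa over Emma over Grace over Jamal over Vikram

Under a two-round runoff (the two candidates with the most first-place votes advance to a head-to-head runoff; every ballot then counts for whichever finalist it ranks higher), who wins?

Round 1 first-place votes: Vikram 0, Rosa 17, Grace 0, Emma 8, Jamal 19. Jamal and Rosa advance.
Runoff: Jamal is ranked above Rosa on 19 ballots, Rosa above Jamal on 25.

Rosa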